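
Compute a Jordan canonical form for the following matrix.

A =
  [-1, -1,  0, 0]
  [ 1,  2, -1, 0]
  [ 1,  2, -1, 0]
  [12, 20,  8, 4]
J_3(0) ⊕ J_1(4)

The characteristic polynomial is
  det(x·I − A) = x^4 - 4*x^3 = x^3*(x - 4)

Eigenvalues and multiplicities (the geometric multiplicity of λ is n − rank(A − λI), which equals the number of Jordan blocks for λ):
  λ = 0: algebraic multiplicity = 3, geometric multiplicity = 1
  λ = 4: algebraic multiplicity = 1, geometric multiplicity = 1

Determining the block sizes for each eigenvalue:
  λ = 0: one block (gm = 1), so the single block has size am = 3 → block sizes [3]
  λ = 4: one block (gm = 1), so the single block has size am = 1 → block sizes [1]

Assembling the blocks gives a Jordan form
J =
  [0, 1, 0, 0]
  [0, 0, 1, 0]
  [0, 0, 0, 0]
  [0, 0, 0, 4]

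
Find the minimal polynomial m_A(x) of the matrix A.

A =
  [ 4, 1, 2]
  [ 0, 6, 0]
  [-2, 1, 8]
x^2 - 12*x + 36

The characteristic polynomial is χ_A(x) = (x - 6)^3, so the eigenvalues are known. The minimal polynomial is
  m_A(x) = Π_λ (x − λ)^{k_λ}
where k_λ is the size of the *largest* Jordan block for λ (equivalently, the smallest k with (A − λI)^k v = 0 for every generalised eigenvector v of λ).

  λ = 6: largest Jordan block has size 2, contributing (x − 6)^2

So m_A(x) = (x - 6)^2 = x^2 - 12*x + 36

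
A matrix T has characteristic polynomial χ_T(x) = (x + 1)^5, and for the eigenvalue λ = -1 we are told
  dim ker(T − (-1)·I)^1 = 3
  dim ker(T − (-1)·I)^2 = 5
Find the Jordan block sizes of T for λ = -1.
Block sizes for λ = -1: [2, 2, 1]

From the dimensions of kernels of powers, the number of Jordan blocks of size at least j is d_j − d_{j−1} where d_j = dim ker(N^j) (with d_0 = 0). Computing the differences gives [3, 2].
The number of blocks of size exactly k is (#blocks of size ≥ k) − (#blocks of size ≥ k + 1), so the partition is: 1 block(s) of size 1, 2 block(s) of size 2.
In nonincreasing order the block sizes are [2, 2, 1].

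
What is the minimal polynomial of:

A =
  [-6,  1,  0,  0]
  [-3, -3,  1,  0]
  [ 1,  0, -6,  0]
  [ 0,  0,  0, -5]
x^3 + 15*x^2 + 75*x + 125

The characteristic polynomial is χ_A(x) = (x + 5)^4, so the eigenvalues are known. The minimal polynomial is
  m_A(x) = Π_λ (x − λ)^{k_λ}
where k_λ is the size of the *largest* Jordan block for λ (equivalently, the smallest k with (A − λI)^k v = 0 for every generalised eigenvector v of λ).

  λ = -5: largest Jordan block has size 3, contributing (x + 5)^3

So m_A(x) = (x + 5)^3 = x^3 + 15*x^2 + 75*x + 125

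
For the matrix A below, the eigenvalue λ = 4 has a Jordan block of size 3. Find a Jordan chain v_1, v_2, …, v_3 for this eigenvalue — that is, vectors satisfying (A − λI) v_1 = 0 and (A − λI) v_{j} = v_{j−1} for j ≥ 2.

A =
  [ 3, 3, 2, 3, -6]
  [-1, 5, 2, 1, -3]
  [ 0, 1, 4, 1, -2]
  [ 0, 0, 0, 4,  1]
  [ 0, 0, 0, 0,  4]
A Jordan chain for λ = 4 of length 3:
v_1 = (-2, 0, -1, 0, 0)ᵀ
v_2 = (-1, -1, 0, 0, 0)ᵀ
v_3 = (1, 0, 0, 0, 0)ᵀ

Let N = A − (4)·I. We want v_3 with N^3 v_3 = 0 but N^2 v_3 ≠ 0; then v_{j-1} := N · v_j for j = 3, …, 2.

Pick v_3 = (1, 0, 0, 0, 0)ᵀ.
Then v_2 = N · v_3 = (-1, -1, 0, 0, 0)ᵀ.
Then v_1 = N · v_2 = (-2, 0, -1, 0, 0)ᵀ.

Sanity check: (A − (4)·I) v_1 = (0, 0, 0, 0, 0)ᵀ = 0. ✓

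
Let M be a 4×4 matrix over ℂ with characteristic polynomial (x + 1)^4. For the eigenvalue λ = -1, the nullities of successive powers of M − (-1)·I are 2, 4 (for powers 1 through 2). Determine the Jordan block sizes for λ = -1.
Block sizes for λ = -1: [2, 2]

From the dimensions of kernels of powers, the number of Jordan blocks of size at least j is d_j − d_{j−1} where d_j = dim ker(N^j) (with d_0 = 0). Computing the differences gives [2, 2].
The number of blocks of size exactly k is (#blocks of size ≥ k) − (#blocks of size ≥ k + 1), so the partition is: 2 block(s) of size 2.
In nonincreasing order the block sizes are [2, 2].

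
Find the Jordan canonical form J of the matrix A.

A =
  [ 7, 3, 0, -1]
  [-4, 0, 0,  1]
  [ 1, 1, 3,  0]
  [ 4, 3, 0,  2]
J_2(3) ⊕ J_2(3)

The characteristic polynomial is
  det(x·I − A) = x^4 - 12*x^3 + 54*x^2 - 108*x + 81 = (x - 3)^4

Eigenvalues and multiplicities (the geometric multiplicity of λ is n − rank(A − λI), which equals the number of Jordan blocks for λ):
  λ = 3: algebraic multiplicity = 4, geometric multiplicity = 2

Determining the block sizes for each eigenvalue:
  λ = 3: with am = 4 and gm = 2, the partition is not yet determined (e.g. several partitions of 4 into 2 parts exist). Let N = A − (3)·I. Computing rank(N^1) = 2, rank(N^2) = 0; the number of blocks of size ≥ j is rank(N^{j−1}) − rank(N^j), giving [2, 2]. So we have 2 block(s) of size 2 → block sizes [2, 2]

Assembling the blocks gives a Jordan form
J =
  [3, 1, 0, 0]
  [0, 3, 0, 0]
  [0, 0, 3, 1]
  [0, 0, 0, 3]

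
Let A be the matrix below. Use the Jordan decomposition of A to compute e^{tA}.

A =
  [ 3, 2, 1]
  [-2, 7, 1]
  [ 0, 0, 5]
e^{tA} =
  [-2*t*exp(5*t) + exp(5*t), 2*t*exp(5*t), t*exp(5*t)]
  [-2*t*exp(5*t), 2*t*exp(5*t) + exp(5*t), t*exp(5*t)]
  [0, 0, exp(5*t)]

Strategy: write A = P · J · P⁻¹ where J is a Jordan canonical form, so e^{tA} = P · e^{tJ} · P⁻¹, and e^{tJ} can be computed block-by-block.

A has Jordan form
J =
  [5, 1, 0]
  [0, 5, 0]
  [0, 0, 5]
(up to reordering of blocks).

Per-block formulas:
  For a 2×2 Jordan block J_2(5): exp(t · J_2(5)) = e^(5t)·(I + t·N), where N is the 2×2 nilpotent shift.
  For a 1×1 block at λ = 5: exp(t · [5]) = [e^(5t)].

After assembling e^{tJ} and conjugating by P, we get:

e^{tA} =
  [-2*t*exp(5*t) + exp(5*t), 2*t*exp(5*t), t*exp(5*t)]
  [-2*t*exp(5*t), 2*t*exp(5*t) + exp(5*t), t*exp(5*t)]
  [0, 0, exp(5*t)]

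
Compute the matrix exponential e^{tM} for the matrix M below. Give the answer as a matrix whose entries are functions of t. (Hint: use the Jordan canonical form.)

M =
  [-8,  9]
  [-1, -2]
e^{tM} =
  [-3*t*exp(-5*t) + exp(-5*t), 9*t*exp(-5*t)]
  [-t*exp(-5*t), 3*t*exp(-5*t) + exp(-5*t)]

Strategy: write M = P · J · P⁻¹ where J is a Jordan canonical form, so e^{tM} = P · e^{tJ} · P⁻¹, and e^{tJ} can be computed block-by-block.

M has Jordan form
J =
  [-5,  1]
  [ 0, -5]
(up to reordering of blocks).

Per-block formulas:
  For a 2×2 Jordan block J_2(-5): exp(t · J_2(-5)) = e^(-5t)·(I + t·N), where N is the 2×2 nilpotent shift.

After assembling e^{tJ} and conjugating by P, we get:

e^{tM} =
  [-3*t*exp(-5*t) + exp(-5*t), 9*t*exp(-5*t)]
  [-t*exp(-5*t), 3*t*exp(-5*t) + exp(-5*t)]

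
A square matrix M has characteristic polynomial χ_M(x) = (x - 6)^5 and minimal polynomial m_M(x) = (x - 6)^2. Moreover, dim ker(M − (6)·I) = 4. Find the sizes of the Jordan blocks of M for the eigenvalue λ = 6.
Block sizes for λ = 6: [2, 1, 1, 1]

Step 1 — from the characteristic polynomial, algebraic multiplicity of λ = 6 is 5. From dim ker(M − (6)·I) = 4, there are exactly 4 Jordan blocks for λ = 6.
Step 2 — from the minimal polynomial, the factor (x − 6)^2 tells us the largest block for λ = 6 has size 2.
Step 3 — with total size 5, 4 blocks, and largest block 2, the block sizes (in nonincreasing order) are [2, 1, 1, 1].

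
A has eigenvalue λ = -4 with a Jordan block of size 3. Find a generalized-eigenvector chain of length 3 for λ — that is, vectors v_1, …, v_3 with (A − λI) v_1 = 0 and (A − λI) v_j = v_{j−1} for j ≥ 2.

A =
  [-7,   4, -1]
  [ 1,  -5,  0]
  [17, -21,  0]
A Jordan chain for λ = -4 of length 3:
v_1 = (-4, -4, -4)ᵀ
v_2 = (-3, 1, 17)ᵀ
v_3 = (1, 0, 0)ᵀ

Let N = A − (-4)·I. We want v_3 with N^3 v_3 = 0 but N^2 v_3 ≠ 0; then v_{j-1} := N · v_j for j = 3, …, 2.

Pick v_3 = (1, 0, 0)ᵀ.
Then v_2 = N · v_3 = (-3, 1, 17)ᵀ.
Then v_1 = N · v_2 = (-4, -4, -4)ᵀ.

Sanity check: (A − (-4)·I) v_1 = (0, 0, 0)ᵀ = 0. ✓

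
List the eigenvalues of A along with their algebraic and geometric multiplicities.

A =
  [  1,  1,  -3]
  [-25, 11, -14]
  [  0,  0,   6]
λ = 6: alg = 3, geom = 1

Step 1 — factor the characteristic polynomial to read off the algebraic multiplicities:
  χ_A(x) = (x - 6)^3

Step 2 — compute geometric multiplicities via the rank-nullity identity g(λ) = n − rank(A − λI):
  rank(A − (6)·I) = 2, so dim ker(A − (6)·I) = n − 2 = 1

Summary:
  λ = 6: algebraic multiplicity = 3, geometric multiplicity = 1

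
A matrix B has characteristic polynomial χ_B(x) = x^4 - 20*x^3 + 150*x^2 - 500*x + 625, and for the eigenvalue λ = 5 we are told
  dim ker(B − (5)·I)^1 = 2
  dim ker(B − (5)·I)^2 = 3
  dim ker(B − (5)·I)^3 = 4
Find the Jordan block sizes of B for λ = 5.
Block sizes for λ = 5: [3, 1]

From the dimensions of kernels of powers, the number of Jordan blocks of size at least j is d_j − d_{j−1} where d_j = dim ker(N^j) (with d_0 = 0). Computing the differences gives [2, 1, 1].
The number of blocks of size exactly k is (#blocks of size ≥ k) − (#blocks of size ≥ k + 1), so the partition is: 1 block(s) of size 1, 1 block(s) of size 3.
In nonincreasing order the block sizes are [3, 1].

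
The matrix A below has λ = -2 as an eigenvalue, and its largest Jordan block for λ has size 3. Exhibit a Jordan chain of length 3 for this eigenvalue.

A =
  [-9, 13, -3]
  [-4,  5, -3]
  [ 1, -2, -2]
A Jordan chain for λ = -2 of length 3:
v_1 = (-6, -3, 1)ᵀ
v_2 = (-7, -4, 1)ᵀ
v_3 = (1, 0, 0)ᵀ

Let N = A − (-2)·I. We want v_3 with N^3 v_3 = 0 but N^2 v_3 ≠ 0; then v_{j-1} := N · v_j for j = 3, …, 2.

Pick v_3 = (1, 0, 0)ᵀ.
Then v_2 = N · v_3 = (-7, -4, 1)ᵀ.
Then v_1 = N · v_2 = (-6, -3, 1)ᵀ.

Sanity check: (A − (-2)·I) v_1 = (0, 0, 0)ᵀ = 0. ✓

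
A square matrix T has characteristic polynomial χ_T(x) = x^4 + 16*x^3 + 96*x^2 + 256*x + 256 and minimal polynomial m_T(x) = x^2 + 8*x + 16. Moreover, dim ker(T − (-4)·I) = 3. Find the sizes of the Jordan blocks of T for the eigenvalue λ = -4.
Block sizes for λ = -4: [2, 1, 1]

Step 1 — from the characteristic polynomial, algebraic multiplicity of λ = -4 is 4. From dim ker(T − (-4)·I) = 3, there are exactly 3 Jordan blocks for λ = -4.
Step 2 — from the minimal polynomial, the factor (x + 4)^2 tells us the largest block for λ = -4 has size 2.
Step 3 — with total size 4, 3 blocks, and largest block 2, the block sizes (in nonincreasing order) are [2, 1, 1].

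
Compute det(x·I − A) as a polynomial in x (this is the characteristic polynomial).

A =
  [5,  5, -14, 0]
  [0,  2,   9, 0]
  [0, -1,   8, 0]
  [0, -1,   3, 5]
x^4 - 20*x^3 + 150*x^2 - 500*x + 625

Expanding det(x·I − A) (e.g. by cofactor expansion or by noting that A is similar to its Jordan form J, which has the same characteristic polynomial as A) gives
  χ_A(x) = x^4 - 20*x^3 + 150*x^2 - 500*x + 625
which factors as (x - 5)^4. The eigenvalues (with algebraic multiplicities) are λ = 5 with multiplicity 4.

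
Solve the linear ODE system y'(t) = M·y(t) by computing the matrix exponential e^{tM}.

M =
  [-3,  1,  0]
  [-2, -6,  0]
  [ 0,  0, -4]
e^{tM} =
  [2*exp(-4*t) - exp(-5*t), exp(-4*t) - exp(-5*t), 0]
  [-2*exp(-4*t) + 2*exp(-5*t), -exp(-4*t) + 2*exp(-5*t), 0]
  [0, 0, exp(-4*t)]

Strategy: write M = P · J · P⁻¹ where J is a Jordan canonical form, so e^{tM} = P · e^{tJ} · P⁻¹, and e^{tJ} can be computed block-by-block.

M has Jordan form
J =
  [-5,  0,  0]
  [ 0, -4,  0]
  [ 0,  0, -4]
(up to reordering of blocks).

Per-block formulas:
  For a 1×1 block at λ = -5: exp(t · [-5]) = [e^(-5t)].
  For a 1×1 block at λ = -4: exp(t · [-4]) = [e^(-4t)].

After assembling e^{tJ} and conjugating by P, we get:

e^{tM} =
  [2*exp(-4*t) - exp(-5*t), exp(-4*t) - exp(-5*t), 0]
  [-2*exp(-4*t) + 2*exp(-5*t), -exp(-4*t) + 2*exp(-5*t), 0]
  [0, 0, exp(-4*t)]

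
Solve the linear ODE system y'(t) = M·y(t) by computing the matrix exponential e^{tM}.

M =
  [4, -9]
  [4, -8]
e^{tM} =
  [6*t*exp(-2*t) + exp(-2*t), -9*t*exp(-2*t)]
  [4*t*exp(-2*t), -6*t*exp(-2*t) + exp(-2*t)]

Strategy: write M = P · J · P⁻¹ where J is a Jordan canonical form, so e^{tM} = P · e^{tJ} · P⁻¹, and e^{tJ} can be computed block-by-block.

M has Jordan form
J =
  [-2,  1]
  [ 0, -2]
(up to reordering of blocks).

Per-block formulas:
  For a 2×2 Jordan block J_2(-2): exp(t · J_2(-2)) = e^(-2t)·(I + t·N), where N is the 2×2 nilpotent shift.

After assembling e^{tJ} and conjugating by P, we get:

e^{tM} =
  [6*t*exp(-2*t) + exp(-2*t), -9*t*exp(-2*t)]
  [4*t*exp(-2*t), -6*t*exp(-2*t) + exp(-2*t)]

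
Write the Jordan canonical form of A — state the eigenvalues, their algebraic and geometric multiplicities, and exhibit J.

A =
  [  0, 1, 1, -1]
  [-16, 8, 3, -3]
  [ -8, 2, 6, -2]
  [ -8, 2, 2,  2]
J_3(4) ⊕ J_1(4)

The characteristic polynomial is
  det(x·I − A) = x^4 - 16*x^3 + 96*x^2 - 256*x + 256 = (x - 4)^4

Eigenvalues and multiplicities (the geometric multiplicity of λ is n − rank(A − λI), which equals the number of Jordan blocks for λ):
  λ = 4: algebraic multiplicity = 4, geometric multiplicity = 2

Determining the block sizes for each eigenvalue:
  λ = 4: with am = 4 and gm = 2, the partition is not yet determined (e.g. several partitions of 4 into 2 parts exist). Let N = A − (4)·I. Computing rank(N^1) = 2, rank(N^2) = 1, rank(N^3) = 0; the number of blocks of size ≥ j is rank(N^{j−1}) − rank(N^j), giving [2, 1, 1]. So we have 1 block(s) of size 3, 1 block(s) of size 1 → block sizes [3, 1]

Assembling the blocks gives a Jordan form
J =
  [4, 1, 0, 0]
  [0, 4, 1, 0]
  [0, 0, 4, 0]
  [0, 0, 0, 4]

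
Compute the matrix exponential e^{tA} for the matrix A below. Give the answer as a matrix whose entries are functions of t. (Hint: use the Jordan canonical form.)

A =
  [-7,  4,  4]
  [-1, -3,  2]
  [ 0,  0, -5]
e^{tA} =
  [-2*t*exp(-5*t) + exp(-5*t), 4*t*exp(-5*t), 4*t*exp(-5*t)]
  [-t*exp(-5*t), 2*t*exp(-5*t) + exp(-5*t), 2*t*exp(-5*t)]
  [0, 0, exp(-5*t)]

Strategy: write A = P · J · P⁻¹ where J is a Jordan canonical form, so e^{tA} = P · e^{tJ} · P⁻¹, and e^{tJ} can be computed block-by-block.

A has Jordan form
J =
  [-5,  1,  0]
  [ 0, -5,  0]
  [ 0,  0, -5]
(up to reordering of blocks).

Per-block formulas:
  For a 2×2 Jordan block J_2(-5): exp(t · J_2(-5)) = e^(-5t)·(I + t·N), where N is the 2×2 nilpotent shift.
  For a 1×1 block at λ = -5: exp(t · [-5]) = [e^(-5t)].

After assembling e^{tJ} and conjugating by P, we get:

e^{tA} =
  [-2*t*exp(-5*t) + exp(-5*t), 4*t*exp(-5*t), 4*t*exp(-5*t)]
  [-t*exp(-5*t), 2*t*exp(-5*t) + exp(-5*t), 2*t*exp(-5*t)]
  [0, 0, exp(-5*t)]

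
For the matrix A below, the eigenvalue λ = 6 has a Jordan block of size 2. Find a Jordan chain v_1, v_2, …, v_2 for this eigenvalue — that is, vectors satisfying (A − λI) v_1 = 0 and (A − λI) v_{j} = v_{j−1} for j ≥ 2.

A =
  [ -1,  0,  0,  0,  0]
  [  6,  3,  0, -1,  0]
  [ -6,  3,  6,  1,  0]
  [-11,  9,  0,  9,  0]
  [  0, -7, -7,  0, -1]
A Jordan chain for λ = 6 of length 2:
v_1 = (0, -3, 3, 9, 0)ᵀ
v_2 = (0, 1, -1, 0, 0)ᵀ

Let N = A − (6)·I. We want v_2 with N^2 v_2 = 0 but N^1 v_2 ≠ 0; then v_{j-1} := N · v_j for j = 2, …, 2.

Pick v_2 = (0, 1, -1, 0, 0)ᵀ.
Then v_1 = N · v_2 = (0, -3, 3, 9, 0)ᵀ.

Sanity check: (A − (6)·I) v_1 = (0, 0, 0, 0, 0)ᵀ = 0. ✓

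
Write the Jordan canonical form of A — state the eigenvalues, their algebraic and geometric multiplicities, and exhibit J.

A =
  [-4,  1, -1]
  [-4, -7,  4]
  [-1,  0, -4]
J_3(-5)

The characteristic polynomial is
  det(x·I − A) = x^3 + 15*x^2 + 75*x + 125 = (x + 5)^3

Eigenvalues and multiplicities (the geometric multiplicity of λ is n − rank(A − λI), which equals the number of Jordan blocks for λ):
  λ = -5: algebraic multiplicity = 3, geometric multiplicity = 1

Determining the block sizes for each eigenvalue:
  λ = -5: one block (gm = 1), so the single block has size am = 3 → block sizes [3]

Assembling the blocks gives a Jordan form
J =
  [-5,  1,  0]
  [ 0, -5,  1]
  [ 0,  0, -5]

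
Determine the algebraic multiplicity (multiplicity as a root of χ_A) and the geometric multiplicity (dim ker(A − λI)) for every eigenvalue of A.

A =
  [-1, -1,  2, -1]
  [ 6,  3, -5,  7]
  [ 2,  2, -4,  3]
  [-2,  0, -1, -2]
λ = -1: alg = 4, geom = 2

Step 1 — factor the characteristic polynomial to read off the algebraic multiplicities:
  χ_A(x) = (x + 1)^4

Step 2 — compute geometric multiplicities via the rank-nullity identity g(λ) = n − rank(A − λI):
  rank(A − (-1)·I) = 2, so dim ker(A − (-1)·I) = n − 2 = 2

Summary:
  λ = -1: algebraic multiplicity = 4, geometric multiplicity = 2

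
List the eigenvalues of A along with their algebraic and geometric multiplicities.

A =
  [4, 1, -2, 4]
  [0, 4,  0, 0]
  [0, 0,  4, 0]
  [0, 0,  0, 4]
λ = 4: alg = 4, geom = 3

Step 1 — factor the characteristic polynomial to read off the algebraic multiplicities:
  χ_A(x) = (x - 4)^4

Step 2 — compute geometric multiplicities via the rank-nullity identity g(λ) = n − rank(A − λI):
  rank(A − (4)·I) = 1, so dim ker(A − (4)·I) = n − 1 = 3

Summary:
  λ = 4: algebraic multiplicity = 4, geometric multiplicity = 3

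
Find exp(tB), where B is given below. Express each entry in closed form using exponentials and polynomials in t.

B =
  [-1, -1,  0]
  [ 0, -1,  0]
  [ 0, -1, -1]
e^{tB} =
  [exp(-t), -t*exp(-t), 0]
  [0, exp(-t), 0]
  [0, -t*exp(-t), exp(-t)]

Strategy: write B = P · J · P⁻¹ where J is a Jordan canonical form, so e^{tB} = P · e^{tJ} · P⁻¹, and e^{tJ} can be computed block-by-block.

B has Jordan form
J =
  [-1,  1,  0]
  [ 0, -1,  0]
  [ 0,  0, -1]
(up to reordering of blocks).

Per-block formulas:
  For a 1×1 block at λ = -1: exp(t · [-1]) = [e^(-1t)].
  For a 2×2 Jordan block J_2(-1): exp(t · J_2(-1)) = e^(-1t)·(I + t·N), where N is the 2×2 nilpotent shift.

After assembling e^{tJ} and conjugating by P, we get:

e^{tB} =
  [exp(-t), -t*exp(-t), 0]
  [0, exp(-t), 0]
  [0, -t*exp(-t), exp(-t)]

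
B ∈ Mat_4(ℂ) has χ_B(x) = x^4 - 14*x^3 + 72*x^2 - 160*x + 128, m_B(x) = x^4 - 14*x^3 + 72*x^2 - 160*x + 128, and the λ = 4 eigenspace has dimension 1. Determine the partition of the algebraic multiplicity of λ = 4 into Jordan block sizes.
Block sizes for λ = 4: [3]

Step 1 — from the characteristic polynomial, algebraic multiplicity of λ = 4 is 3. From dim ker(B − (4)·I) = 1, there are exactly 1 Jordan blocks for λ = 4.
Step 2 — from the minimal polynomial, the factor (x − 4)^3 tells us the largest block for λ = 4 has size 3.
Step 3 — with total size 3, 1 blocks, and largest block 3, the block sizes (in nonincreasing order) are [3].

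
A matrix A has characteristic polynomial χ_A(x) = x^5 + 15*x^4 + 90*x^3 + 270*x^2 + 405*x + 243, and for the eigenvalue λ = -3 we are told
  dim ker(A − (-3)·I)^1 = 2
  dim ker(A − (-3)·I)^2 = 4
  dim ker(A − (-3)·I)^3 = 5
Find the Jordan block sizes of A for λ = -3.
Block sizes for λ = -3: [3, 2]

From the dimensions of kernels of powers, the number of Jordan blocks of size at least j is d_j − d_{j−1} where d_j = dim ker(N^j) (with d_0 = 0). Computing the differences gives [2, 2, 1].
The number of blocks of size exactly k is (#blocks of size ≥ k) − (#blocks of size ≥ k + 1), so the partition is: 1 block(s) of size 2, 1 block(s) of size 3.
In nonincreasing order the block sizes are [3, 2].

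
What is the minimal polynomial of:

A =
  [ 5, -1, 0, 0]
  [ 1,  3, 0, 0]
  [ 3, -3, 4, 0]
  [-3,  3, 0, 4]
x^2 - 8*x + 16

The characteristic polynomial is χ_A(x) = (x - 4)^4, so the eigenvalues are known. The minimal polynomial is
  m_A(x) = Π_λ (x − λ)^{k_λ}
where k_λ is the size of the *largest* Jordan block for λ (equivalently, the smallest k with (A − λI)^k v = 0 for every generalised eigenvector v of λ).

  λ = 4: largest Jordan block has size 2, contributing (x − 4)^2

So m_A(x) = (x - 4)^2 = x^2 - 8*x + 16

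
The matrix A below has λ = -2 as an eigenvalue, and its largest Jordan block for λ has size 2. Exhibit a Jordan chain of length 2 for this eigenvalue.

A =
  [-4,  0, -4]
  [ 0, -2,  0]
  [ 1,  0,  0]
A Jordan chain for λ = -2 of length 2:
v_1 = (-2, 0, 1)ᵀ
v_2 = (1, 0, 0)ᵀ

Let N = A − (-2)·I. We want v_2 with N^2 v_2 = 0 but N^1 v_2 ≠ 0; then v_{j-1} := N · v_j for j = 2, …, 2.

Pick v_2 = (1, 0, 0)ᵀ.
Then v_1 = N · v_2 = (-2, 0, 1)ᵀ.

Sanity check: (A − (-2)·I) v_1 = (0, 0, 0)ᵀ = 0. ✓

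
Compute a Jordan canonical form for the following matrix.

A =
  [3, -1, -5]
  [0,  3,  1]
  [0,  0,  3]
J_3(3)

The characteristic polynomial is
  det(x·I − A) = x^3 - 9*x^2 + 27*x - 27 = (x - 3)^3

Eigenvalues and multiplicities (the geometric multiplicity of λ is n − rank(A − λI), which equals the number of Jordan blocks for λ):
  λ = 3: algebraic multiplicity = 3, geometric multiplicity = 1

Determining the block sizes for each eigenvalue:
  λ = 3: one block (gm = 1), so the single block has size am = 3 → block sizes [3]

Assembling the blocks gives a Jordan form
J =
  [3, 1, 0]
  [0, 3, 1]
  [0, 0, 3]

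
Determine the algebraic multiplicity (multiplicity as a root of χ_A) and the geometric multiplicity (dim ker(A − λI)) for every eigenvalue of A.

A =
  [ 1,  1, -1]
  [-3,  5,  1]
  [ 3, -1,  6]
λ = 4: alg = 3, geom = 1

Step 1 — factor the characteristic polynomial to read off the algebraic multiplicities:
  χ_A(x) = (x - 4)^3

Step 2 — compute geometric multiplicities via the rank-nullity identity g(λ) = n − rank(A − λI):
  rank(A − (4)·I) = 2, so dim ker(A − (4)·I) = n − 2 = 1

Summary:
  λ = 4: algebraic multiplicity = 3, geometric multiplicity = 1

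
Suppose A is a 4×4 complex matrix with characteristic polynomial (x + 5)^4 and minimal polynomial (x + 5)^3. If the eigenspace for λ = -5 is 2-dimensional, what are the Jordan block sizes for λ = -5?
Block sizes for λ = -5: [3, 1]

Step 1 — from the characteristic polynomial, algebraic multiplicity of λ = -5 is 4. From dim ker(A − (-5)·I) = 2, there are exactly 2 Jordan blocks for λ = -5.
Step 2 — from the minimal polynomial, the factor (x + 5)^3 tells us the largest block for λ = -5 has size 3.
Step 3 — with total size 4, 2 blocks, and largest block 3, the block sizes (in nonincreasing order) are [3, 1].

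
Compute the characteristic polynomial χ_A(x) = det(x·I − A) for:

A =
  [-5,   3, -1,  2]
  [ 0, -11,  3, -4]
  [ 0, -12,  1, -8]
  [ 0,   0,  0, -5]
x^4 + 20*x^3 + 150*x^2 + 500*x + 625

Expanding det(x·I − A) (e.g. by cofactor expansion or by noting that A is similar to its Jordan form J, which has the same characteristic polynomial as A) gives
  χ_A(x) = x^4 + 20*x^3 + 150*x^2 + 500*x + 625
which factors as (x + 5)^4. The eigenvalues (with algebraic multiplicities) are λ = -5 with multiplicity 4.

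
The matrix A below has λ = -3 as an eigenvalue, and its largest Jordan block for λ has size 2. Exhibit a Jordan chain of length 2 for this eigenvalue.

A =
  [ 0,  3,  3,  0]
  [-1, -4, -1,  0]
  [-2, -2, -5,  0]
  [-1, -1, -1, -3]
A Jordan chain for λ = -3 of length 2:
v_1 = (3, -1, -2, -1)ᵀ
v_2 = (1, 0, 0, 0)ᵀ

Let N = A − (-3)·I. We want v_2 with N^2 v_2 = 0 but N^1 v_2 ≠ 0; then v_{j-1} := N · v_j for j = 2, …, 2.

Pick v_2 = (1, 0, 0, 0)ᵀ.
Then v_1 = N · v_2 = (3, -1, -2, -1)ᵀ.

Sanity check: (A − (-3)·I) v_1 = (0, 0, 0, 0)ᵀ = 0. ✓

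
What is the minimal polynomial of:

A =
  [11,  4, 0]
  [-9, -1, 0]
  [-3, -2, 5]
x^2 - 10*x + 25

The characteristic polynomial is χ_A(x) = (x - 5)^3, so the eigenvalues are known. The minimal polynomial is
  m_A(x) = Π_λ (x − λ)^{k_λ}
where k_λ is the size of the *largest* Jordan block for λ (equivalently, the smallest k with (A − λI)^k v = 0 for every generalised eigenvector v of λ).

  λ = 5: largest Jordan block has size 2, contributing (x − 5)^2

So m_A(x) = (x - 5)^2 = x^2 - 10*x + 25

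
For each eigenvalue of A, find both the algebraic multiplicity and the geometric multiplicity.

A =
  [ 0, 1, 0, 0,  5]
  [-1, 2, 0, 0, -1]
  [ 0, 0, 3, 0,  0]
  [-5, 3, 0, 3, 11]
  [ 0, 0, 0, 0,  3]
λ = 1: alg = 2, geom = 1; λ = 3: alg = 3, geom = 3

Step 1 — factor the characteristic polynomial to read off the algebraic multiplicities:
  χ_A(x) = (x - 3)^3*(x - 1)^2

Step 2 — compute geometric multiplicities via the rank-nullity identity g(λ) = n − rank(A − λI):
  rank(A − (1)·I) = 4, so dim ker(A − (1)·I) = n − 4 = 1
  rank(A − (3)·I) = 2, so dim ker(A − (3)·I) = n − 2 = 3

Summary:
  λ = 1: algebraic multiplicity = 2, geometric multiplicity = 1
  λ = 3: algebraic multiplicity = 3, geometric multiplicity = 3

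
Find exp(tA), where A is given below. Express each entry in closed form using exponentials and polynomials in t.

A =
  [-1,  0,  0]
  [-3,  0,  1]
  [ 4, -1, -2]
e^{tA} =
  [exp(-t), 0, 0]
  [t^2*exp(-t)/2 - 3*t*exp(-t), t*exp(-t) + exp(-t), t*exp(-t)]
  [-t^2*exp(-t)/2 + 4*t*exp(-t), -t*exp(-t), -t*exp(-t) + exp(-t)]

Strategy: write A = P · J · P⁻¹ where J is a Jordan canonical form, so e^{tA} = P · e^{tJ} · P⁻¹, and e^{tJ} can be computed block-by-block.

A has Jordan form
J =
  [-1,  1,  0]
  [ 0, -1,  1]
  [ 0,  0, -1]
(up to reordering of blocks).

Per-block formulas:
  For a 3×3 Jordan block J_3(-1): exp(t · J_3(-1)) = e^(-1t)·(I + t·N + (t^2/2)·N^2), where N is the 3×3 nilpotent shift.

After assembling e^{tJ} and conjugating by P, we get:

e^{tA} =
  [exp(-t), 0, 0]
  [t^2*exp(-t)/2 - 3*t*exp(-t), t*exp(-t) + exp(-t), t*exp(-t)]
  [-t^2*exp(-t)/2 + 4*t*exp(-t), -t*exp(-t), -t*exp(-t) + exp(-t)]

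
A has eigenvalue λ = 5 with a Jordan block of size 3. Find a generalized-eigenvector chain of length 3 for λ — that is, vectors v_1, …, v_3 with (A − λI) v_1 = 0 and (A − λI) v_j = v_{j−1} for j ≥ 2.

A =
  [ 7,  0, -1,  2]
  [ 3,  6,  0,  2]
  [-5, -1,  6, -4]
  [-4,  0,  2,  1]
A Jordan chain for λ = 5 of length 3:
v_1 = (1, 1, -2, -2)ᵀ
v_2 = (2, 3, -5, -4)ᵀ
v_3 = (1, 0, 0, 0)ᵀ

Let N = A − (5)·I. We want v_3 with N^3 v_3 = 0 but N^2 v_3 ≠ 0; then v_{j-1} := N · v_j for j = 3, …, 2.

Pick v_3 = (1, 0, 0, 0)ᵀ.
Then v_2 = N · v_3 = (2, 3, -5, -4)ᵀ.
Then v_1 = N · v_2 = (1, 1, -2, -2)ᵀ.

Sanity check: (A − (5)·I) v_1 = (0, 0, 0, 0)ᵀ = 0. ✓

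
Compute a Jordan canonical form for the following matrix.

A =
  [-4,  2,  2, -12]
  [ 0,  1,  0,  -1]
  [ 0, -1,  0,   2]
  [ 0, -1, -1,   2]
J_1(-4) ⊕ J_3(1)

The characteristic polynomial is
  det(x·I − A) = x^4 + x^3 - 9*x^2 + 11*x - 4 = (x - 1)^3*(x + 4)

Eigenvalues and multiplicities (the geometric multiplicity of λ is n − rank(A − λI), which equals the number of Jordan blocks for λ):
  λ = -4: algebraic multiplicity = 1, geometric multiplicity = 1
  λ = 1: algebraic multiplicity = 3, geometric multiplicity = 1

Determining the block sizes for each eigenvalue:
  λ = -4: one block (gm = 1), so the single block has size am = 1 → block sizes [1]
  λ = 1: one block (gm = 1), so the single block has size am = 3 → block sizes [3]

Assembling the blocks gives a Jordan form
J =
  [-4, 0, 0, 0]
  [ 0, 1, 1, 0]
  [ 0, 0, 1, 1]
  [ 0, 0, 0, 1]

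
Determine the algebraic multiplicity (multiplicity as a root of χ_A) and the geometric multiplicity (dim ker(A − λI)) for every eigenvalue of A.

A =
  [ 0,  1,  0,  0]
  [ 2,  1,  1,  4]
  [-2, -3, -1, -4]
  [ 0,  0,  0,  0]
λ = 0: alg = 4, geom = 2

Step 1 — factor the characteristic polynomial to read off the algebraic multiplicities:
  χ_A(x) = x^4

Step 2 — compute geometric multiplicities via the rank-nullity identity g(λ) = n − rank(A − λI):
  rank(A − (0)·I) = 2, so dim ker(A − (0)·I) = n − 2 = 2

Summary:
  λ = 0: algebraic multiplicity = 4, geometric multiplicity = 2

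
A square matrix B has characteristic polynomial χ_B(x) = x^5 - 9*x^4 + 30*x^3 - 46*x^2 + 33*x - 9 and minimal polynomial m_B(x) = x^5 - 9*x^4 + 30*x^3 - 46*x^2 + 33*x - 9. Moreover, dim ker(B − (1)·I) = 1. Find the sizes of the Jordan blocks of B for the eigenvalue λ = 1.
Block sizes for λ = 1: [3]

Step 1 — from the characteristic polynomial, algebraic multiplicity of λ = 1 is 3. From dim ker(B − (1)·I) = 1, there are exactly 1 Jordan blocks for λ = 1.
Step 2 — from the minimal polynomial, the factor (x − 1)^3 tells us the largest block for λ = 1 has size 3.
Step 3 — with total size 3, 1 blocks, and largest block 3, the block sizes (in nonincreasing order) are [3].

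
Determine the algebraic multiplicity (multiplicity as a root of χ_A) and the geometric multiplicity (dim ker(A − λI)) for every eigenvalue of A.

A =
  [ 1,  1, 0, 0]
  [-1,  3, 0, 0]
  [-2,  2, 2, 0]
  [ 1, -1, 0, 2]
λ = 2: alg = 4, geom = 3

Step 1 — factor the characteristic polynomial to read off the algebraic multiplicities:
  χ_A(x) = (x - 2)^4

Step 2 — compute geometric multiplicities via the rank-nullity identity g(λ) = n − rank(A − λI):
  rank(A − (2)·I) = 1, so dim ker(A − (2)·I) = n − 1 = 3

Summary:
  λ = 2: algebraic multiplicity = 4, geometric multiplicity = 3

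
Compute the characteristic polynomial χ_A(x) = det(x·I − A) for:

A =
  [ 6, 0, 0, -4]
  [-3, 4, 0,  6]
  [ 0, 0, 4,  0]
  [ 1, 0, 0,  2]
x^4 - 16*x^3 + 96*x^2 - 256*x + 256

Expanding det(x·I − A) (e.g. by cofactor expansion or by noting that A is similar to its Jordan form J, which has the same characteristic polynomial as A) gives
  χ_A(x) = x^4 - 16*x^3 + 96*x^2 - 256*x + 256
which factors as (x - 4)^4. The eigenvalues (with algebraic multiplicities) are λ = 4 with multiplicity 4.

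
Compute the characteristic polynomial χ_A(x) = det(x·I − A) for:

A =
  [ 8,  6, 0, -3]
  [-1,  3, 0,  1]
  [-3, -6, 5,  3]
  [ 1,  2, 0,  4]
x^4 - 20*x^3 + 150*x^2 - 500*x + 625

Expanding det(x·I − A) (e.g. by cofactor expansion or by noting that A is similar to its Jordan form J, which has the same characteristic polynomial as A) gives
  χ_A(x) = x^4 - 20*x^3 + 150*x^2 - 500*x + 625
which factors as (x - 5)^4. The eigenvalues (with algebraic multiplicities) are λ = 5 with multiplicity 4.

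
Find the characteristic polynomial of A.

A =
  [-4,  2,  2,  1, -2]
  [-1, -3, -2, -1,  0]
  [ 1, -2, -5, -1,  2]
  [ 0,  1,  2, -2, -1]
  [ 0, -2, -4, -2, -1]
x^5 + 15*x^4 + 90*x^3 + 270*x^2 + 405*x + 243

Expanding det(x·I − A) (e.g. by cofactor expansion or by noting that A is similar to its Jordan form J, which has the same characteristic polynomial as A) gives
  χ_A(x) = x^5 + 15*x^4 + 90*x^3 + 270*x^2 + 405*x + 243
which factors as (x + 3)^5. The eigenvalues (with algebraic multiplicities) are λ = -3 with multiplicity 5.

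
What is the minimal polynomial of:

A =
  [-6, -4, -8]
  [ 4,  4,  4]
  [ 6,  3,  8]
x^2 - 4*x + 4

The characteristic polynomial is χ_A(x) = (x - 2)^3, so the eigenvalues are known. The minimal polynomial is
  m_A(x) = Π_λ (x − λ)^{k_λ}
where k_λ is the size of the *largest* Jordan block for λ (equivalently, the smallest k with (A − λI)^k v = 0 for every generalised eigenvector v of λ).

  λ = 2: largest Jordan block has size 2, contributing (x − 2)^2

So m_A(x) = (x - 2)^2 = x^2 - 4*x + 4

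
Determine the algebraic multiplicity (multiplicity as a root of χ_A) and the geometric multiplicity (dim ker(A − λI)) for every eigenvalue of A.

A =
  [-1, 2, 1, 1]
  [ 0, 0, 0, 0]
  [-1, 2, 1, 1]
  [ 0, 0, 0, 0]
λ = 0: alg = 4, geom = 3

Step 1 — factor the characteristic polynomial to read off the algebraic multiplicities:
  χ_A(x) = x^4

Step 2 — compute geometric multiplicities via the rank-nullity identity g(λ) = n − rank(A − λI):
  rank(A − (0)·I) = 1, so dim ker(A − (0)·I) = n − 1 = 3

Summary:
  λ = 0: algebraic multiplicity = 4, geometric multiplicity = 3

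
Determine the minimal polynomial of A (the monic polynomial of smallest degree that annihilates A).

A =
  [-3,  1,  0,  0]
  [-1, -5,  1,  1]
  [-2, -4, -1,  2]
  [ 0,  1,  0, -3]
x^3 + 9*x^2 + 27*x + 27

The characteristic polynomial is χ_A(x) = (x + 3)^4, so the eigenvalues are known. The minimal polynomial is
  m_A(x) = Π_λ (x − λ)^{k_λ}
where k_λ is the size of the *largest* Jordan block for λ (equivalently, the smallest k with (A − λI)^k v = 0 for every generalised eigenvector v of λ).

  λ = -3: largest Jordan block has size 3, contributing (x + 3)^3

So m_A(x) = (x + 3)^3 = x^3 + 9*x^2 + 27*x + 27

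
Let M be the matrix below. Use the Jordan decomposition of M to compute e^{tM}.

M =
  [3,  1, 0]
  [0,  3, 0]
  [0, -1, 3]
e^{tM} =
  [exp(3*t), t*exp(3*t), 0]
  [0, exp(3*t), 0]
  [0, -t*exp(3*t), exp(3*t)]

Strategy: write M = P · J · P⁻¹ where J is a Jordan canonical form, so e^{tM} = P · e^{tJ} · P⁻¹, and e^{tJ} can be computed block-by-block.

M has Jordan form
J =
  [3, 1, 0]
  [0, 3, 0]
  [0, 0, 3]
(up to reordering of blocks).

Per-block formulas:
  For a 1×1 block at λ = 3: exp(t · [3]) = [e^(3t)].
  For a 2×2 Jordan block J_2(3): exp(t · J_2(3)) = e^(3t)·(I + t·N), where N is the 2×2 nilpotent shift.

After assembling e^{tJ} and conjugating by P, we get:

e^{tM} =
  [exp(3*t), t*exp(3*t), 0]
  [0, exp(3*t), 0]
  [0, -t*exp(3*t), exp(3*t)]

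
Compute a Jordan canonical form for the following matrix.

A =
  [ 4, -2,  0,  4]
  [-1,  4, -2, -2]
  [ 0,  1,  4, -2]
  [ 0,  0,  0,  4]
J_3(4) ⊕ J_1(4)

The characteristic polynomial is
  det(x·I − A) = x^4 - 16*x^3 + 96*x^2 - 256*x + 256 = (x - 4)^4

Eigenvalues and multiplicities (the geometric multiplicity of λ is n − rank(A − λI), which equals the number of Jordan blocks for λ):
  λ = 4: algebraic multiplicity = 4, geometric multiplicity = 2

Determining the block sizes for each eigenvalue:
  λ = 4: with am = 4 and gm = 2, the partition is not yet determined (e.g. several partitions of 4 into 2 parts exist). Let N = A − (4)·I. Computing rank(N^1) = 2, rank(N^2) = 1, rank(N^3) = 0; the number of blocks of size ≥ j is rank(N^{j−1}) − rank(N^j), giving [2, 1, 1]. So we have 1 block(s) of size 3, 1 block(s) of size 1 → block sizes [3, 1]

Assembling the blocks gives a Jordan form
J =
  [4, 1, 0, 0]
  [0, 4, 1, 0]
  [0, 0, 4, 0]
  [0, 0, 0, 4]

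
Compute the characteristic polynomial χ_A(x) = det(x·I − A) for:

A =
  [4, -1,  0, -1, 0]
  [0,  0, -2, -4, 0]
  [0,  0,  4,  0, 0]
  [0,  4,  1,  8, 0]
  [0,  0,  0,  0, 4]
x^5 - 20*x^4 + 160*x^3 - 640*x^2 + 1280*x - 1024

Expanding det(x·I − A) (e.g. by cofactor expansion or by noting that A is similar to its Jordan form J, which has the same characteristic polynomial as A) gives
  χ_A(x) = x^5 - 20*x^4 + 160*x^3 - 640*x^2 + 1280*x - 1024
which factors as (x - 4)^5. The eigenvalues (with algebraic multiplicities) are λ = 4 with multiplicity 5.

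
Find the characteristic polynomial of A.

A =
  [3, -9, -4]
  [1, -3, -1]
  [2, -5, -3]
x^3 + 3*x^2 + 3*x + 1

Expanding det(x·I − A) (e.g. by cofactor expansion or by noting that A is similar to its Jordan form J, which has the same characteristic polynomial as A) gives
  χ_A(x) = x^3 + 3*x^2 + 3*x + 1
which factors as (x + 1)^3. The eigenvalues (with algebraic multiplicities) are λ = -1 with multiplicity 3.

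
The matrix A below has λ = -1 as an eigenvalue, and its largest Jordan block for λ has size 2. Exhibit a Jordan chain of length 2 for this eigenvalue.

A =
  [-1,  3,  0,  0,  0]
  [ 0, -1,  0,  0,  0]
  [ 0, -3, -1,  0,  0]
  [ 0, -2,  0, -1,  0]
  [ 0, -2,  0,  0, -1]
A Jordan chain for λ = -1 of length 2:
v_1 = (3, 0, -3, -2, -2)ᵀ
v_2 = (0, 1, 0, 0, 0)ᵀ

Let N = A − (-1)·I. We want v_2 with N^2 v_2 = 0 but N^1 v_2 ≠ 0; then v_{j-1} := N · v_j for j = 2, …, 2.

Pick v_2 = (0, 1, 0, 0, 0)ᵀ.
Then v_1 = N · v_2 = (3, 0, -3, -2, -2)ᵀ.

Sanity check: (A − (-1)·I) v_1 = (0, 0, 0, 0, 0)ᵀ = 0. ✓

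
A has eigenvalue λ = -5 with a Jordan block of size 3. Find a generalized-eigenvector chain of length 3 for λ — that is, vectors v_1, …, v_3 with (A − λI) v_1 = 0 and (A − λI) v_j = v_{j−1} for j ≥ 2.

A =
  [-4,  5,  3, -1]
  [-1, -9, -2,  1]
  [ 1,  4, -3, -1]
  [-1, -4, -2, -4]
A Jordan chain for λ = -5 of length 3:
v_1 = (1, -1, 1, -1)ᵀ
v_2 = (5, -4, 4, -4)ᵀ
v_3 = (0, 1, 0, 0)ᵀ

Let N = A − (-5)·I. We want v_3 with N^3 v_3 = 0 but N^2 v_3 ≠ 0; then v_{j-1} := N · v_j for j = 3, …, 2.

Pick v_3 = (0, 1, 0, 0)ᵀ.
Then v_2 = N · v_3 = (5, -4, 4, -4)ᵀ.
Then v_1 = N · v_2 = (1, -1, 1, -1)ᵀ.

Sanity check: (A − (-5)·I) v_1 = (0, 0, 0, 0)ᵀ = 0. ✓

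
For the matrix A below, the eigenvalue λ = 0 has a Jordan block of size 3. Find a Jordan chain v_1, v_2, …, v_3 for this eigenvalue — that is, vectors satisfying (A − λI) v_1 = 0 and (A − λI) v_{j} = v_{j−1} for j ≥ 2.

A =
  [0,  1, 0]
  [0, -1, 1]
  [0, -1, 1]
A Jordan chain for λ = 0 of length 3:
v_1 = (-1, 0, 0)ᵀ
v_2 = (1, -1, -1)ᵀ
v_3 = (0, 1, 0)ᵀ

Let N = A − (0)·I. We want v_3 with N^3 v_3 = 0 but N^2 v_3 ≠ 0; then v_{j-1} := N · v_j for j = 3, …, 2.

Pick v_3 = (0, 1, 0)ᵀ.
Then v_2 = N · v_3 = (1, -1, -1)ᵀ.
Then v_1 = N · v_2 = (-1, 0, 0)ᵀ.

Sanity check: (A − (0)·I) v_1 = (0, 0, 0)ᵀ = 0. ✓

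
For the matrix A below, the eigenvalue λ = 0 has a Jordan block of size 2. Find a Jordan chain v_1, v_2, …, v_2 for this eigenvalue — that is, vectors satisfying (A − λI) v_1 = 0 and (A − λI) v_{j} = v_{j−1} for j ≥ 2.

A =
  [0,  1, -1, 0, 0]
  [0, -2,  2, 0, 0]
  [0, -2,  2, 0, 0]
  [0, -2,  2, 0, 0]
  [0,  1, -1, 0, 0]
A Jordan chain for λ = 0 of length 2:
v_1 = (1, -2, -2, -2, 1)ᵀ
v_2 = (0, 1, 0, 0, 0)ᵀ

Let N = A − (0)·I. We want v_2 with N^2 v_2 = 0 but N^1 v_2 ≠ 0; then v_{j-1} := N · v_j for j = 2, …, 2.

Pick v_2 = (0, 1, 0, 0, 0)ᵀ.
Then v_1 = N · v_2 = (1, -2, -2, -2, 1)ᵀ.

Sanity check: (A − (0)·I) v_1 = (0, 0, 0, 0, 0)ᵀ = 0. ✓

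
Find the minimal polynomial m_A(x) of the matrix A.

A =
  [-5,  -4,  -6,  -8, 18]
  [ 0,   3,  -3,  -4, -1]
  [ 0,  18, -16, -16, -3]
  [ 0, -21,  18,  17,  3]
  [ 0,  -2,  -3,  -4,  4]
x^5 - 3*x^4 - 34*x^3 + 70*x^2 + 225*x + 125

The characteristic polynomial is χ_A(x) = (x - 5)^2*(x + 1)^2*(x + 5), so the eigenvalues are known. The minimal polynomial is
  m_A(x) = Π_λ (x − λ)^{k_λ}
where k_λ is the size of the *largest* Jordan block for λ (equivalently, the smallest k with (A − λI)^k v = 0 for every generalised eigenvector v of λ).

  λ = -5: largest Jordan block has size 1, contributing (x + 5)
  λ = -1: largest Jordan block has size 2, contributing (x + 1)^2
  λ = 5: largest Jordan block has size 2, contributing (x − 5)^2

So m_A(x) = (x - 5)^2*(x + 1)^2*(x + 5) = x^5 - 3*x^4 - 34*x^3 + 70*x^2 + 225*x + 125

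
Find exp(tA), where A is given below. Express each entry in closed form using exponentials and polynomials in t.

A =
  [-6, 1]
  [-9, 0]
e^{tA} =
  [-3*t*exp(-3*t) + exp(-3*t), t*exp(-3*t)]
  [-9*t*exp(-3*t), 3*t*exp(-3*t) + exp(-3*t)]

Strategy: write A = P · J · P⁻¹ where J is a Jordan canonical form, so e^{tA} = P · e^{tJ} · P⁻¹, and e^{tJ} can be computed block-by-block.

A has Jordan form
J =
  [-3,  1]
  [ 0, -3]
(up to reordering of blocks).

Per-block formulas:
  For a 2×2 Jordan block J_2(-3): exp(t · J_2(-3)) = e^(-3t)·(I + t·N), where N is the 2×2 nilpotent shift.

After assembling e^{tJ} and conjugating by P, we get:

e^{tA} =
  [-3*t*exp(-3*t) + exp(-3*t), t*exp(-3*t)]
  [-9*t*exp(-3*t), 3*t*exp(-3*t) + exp(-3*t)]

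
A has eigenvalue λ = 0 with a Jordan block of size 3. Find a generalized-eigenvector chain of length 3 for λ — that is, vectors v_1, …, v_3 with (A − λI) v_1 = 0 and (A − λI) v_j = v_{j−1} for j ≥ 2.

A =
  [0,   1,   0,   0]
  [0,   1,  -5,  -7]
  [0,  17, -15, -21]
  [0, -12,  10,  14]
A Jordan chain for λ = 0 of length 3:
v_1 = (1, 0, 14, -10)ᵀ
v_2 = (1, 1, 17, -12)ᵀ
v_3 = (0, 1, 0, 0)ᵀ

Let N = A − (0)·I. We want v_3 with N^3 v_3 = 0 but N^2 v_3 ≠ 0; then v_{j-1} := N · v_j for j = 3, …, 2.

Pick v_3 = (0, 1, 0, 0)ᵀ.
Then v_2 = N · v_3 = (1, 1, 17, -12)ᵀ.
Then v_1 = N · v_2 = (1, 0, 14, -10)ᵀ.

Sanity check: (A − (0)·I) v_1 = (0, 0, 0, 0)ᵀ = 0. ✓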